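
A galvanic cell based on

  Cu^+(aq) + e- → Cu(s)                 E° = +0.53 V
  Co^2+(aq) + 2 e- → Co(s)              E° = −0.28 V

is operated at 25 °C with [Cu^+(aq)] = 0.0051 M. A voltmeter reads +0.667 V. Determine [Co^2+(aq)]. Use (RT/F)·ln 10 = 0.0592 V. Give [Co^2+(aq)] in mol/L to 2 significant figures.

1.8 M

With Cu⁺/Cu at the cathode and Co²⁺/Co at the anode, E°cell = +0.53 − (−0.28) = +0.81 V (n = 2).
Since E = E° − (0.0592/n)·log Q, log Q = n(E° − E)/0.0592 = 4.831.
For 2 Cu^+(aq) + Co(s) → 2 Cu(s) + Co^2+(aq), the reaction quotient is Q = [Co^2+(aq)] / [Cu^+(aq)]^2.
Isolating [Co^2+(aq)] in Q = 10^{4.831} yields log [Co^2+(aq)] = 0.246, i.e. 1.8 M.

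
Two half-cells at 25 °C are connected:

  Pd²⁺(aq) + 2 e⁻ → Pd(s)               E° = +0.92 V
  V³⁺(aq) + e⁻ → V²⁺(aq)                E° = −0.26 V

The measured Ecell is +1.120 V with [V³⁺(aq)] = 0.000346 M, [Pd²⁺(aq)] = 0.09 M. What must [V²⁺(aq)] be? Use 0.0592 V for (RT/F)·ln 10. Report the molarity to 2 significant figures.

0.00011 M

Pd²⁺/Pd is the cathode (higher E°); E°cell = +0.92 − (−0.26) = +1.18 V with n = 2.
Rearranging E = E° − (0.0592/n)·log Q gives log Q = 2(+1.18 − (+1.120))/0.0592 = 2.027.
The balanced reaction is Pd²⁺(aq) + 2 V²⁺(aq) → Pd(s) + 2 V³⁺(aq), so Q = [V³⁺(aq)]^2 / ([Pd²⁺(aq)]·[V²⁺(aq)]^2).
Solving for the unknown gives log [V²⁺(aq)] = −3.952, so [V²⁺(aq)] ≈ 0.00011 M.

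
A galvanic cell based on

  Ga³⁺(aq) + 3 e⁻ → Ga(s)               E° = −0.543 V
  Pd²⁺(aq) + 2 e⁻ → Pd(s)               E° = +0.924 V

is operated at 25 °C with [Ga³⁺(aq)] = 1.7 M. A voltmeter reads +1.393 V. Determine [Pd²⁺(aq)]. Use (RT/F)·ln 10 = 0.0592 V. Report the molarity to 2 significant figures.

0.0045 M

With Pd²⁺/Pd at the cathode and Ga³⁺/Ga at the anode, E°cell = +0.924 − (−0.543) = +1.467 V (n = 6).
Since E = E° − (0.0592/n)·log Q, log Q = n(E° − E)/0.0592 = 7.500.
Balancing electrons gives 3 Pd²⁺(aq) + 2 Ga(s) → 3 Pd(s) + 2 Ga³⁺(aq); thus Q = [Ga³⁺(aq)]^2 / [Pd²⁺(aq)]^3.
Substituting the known concentrations and solving, log [Pd²⁺(aq)] = −2.346 and [Pd²⁺(aq)] = 0.0045 M.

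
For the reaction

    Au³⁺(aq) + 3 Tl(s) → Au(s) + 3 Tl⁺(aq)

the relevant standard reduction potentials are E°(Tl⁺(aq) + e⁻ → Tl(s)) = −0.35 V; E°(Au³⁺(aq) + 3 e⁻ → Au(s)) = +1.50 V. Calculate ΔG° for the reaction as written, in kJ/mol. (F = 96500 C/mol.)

−536 kJ/mol

In the reaction as written Au³⁺(aq) is reduced, so the Au³⁺/Au couple is the cathode and Tl⁺/Tl is the anode.
E°cell = +1.50 − (−0.35) = +1.85 V; balancing electrons gives n = 3.
ΔG° = −nFE°cell = −(3)(96500)(+1.85) J/mol = −536 kJ/mol.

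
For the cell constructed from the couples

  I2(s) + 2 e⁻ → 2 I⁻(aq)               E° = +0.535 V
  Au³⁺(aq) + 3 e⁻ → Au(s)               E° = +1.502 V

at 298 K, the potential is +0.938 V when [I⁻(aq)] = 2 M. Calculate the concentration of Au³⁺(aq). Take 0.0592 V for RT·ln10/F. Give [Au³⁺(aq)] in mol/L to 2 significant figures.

0.0042 M

With Au³⁺/Au at the cathode and I₂/I⁻ at the anode, E°cell = +1.502 − (+0.535) = +0.967 V (n = 6).
Since E = E° − (0.0592/n)·log Q, log Q = n(E° − E)/0.0592 = 2.939.
The balanced reaction is 2 Au³⁺(aq) + 6 I⁻(aq) → 2 Au(s) + 3 I2(s), so Q = 1 / ([Au³⁺(aq)]^2·[I⁻(aq)]^6).
Isolating [Au³⁺(aq)] in Q = 10^{2.939} yields log [Au³⁺(aq)] = −2.373, i.e. 0.0042 M.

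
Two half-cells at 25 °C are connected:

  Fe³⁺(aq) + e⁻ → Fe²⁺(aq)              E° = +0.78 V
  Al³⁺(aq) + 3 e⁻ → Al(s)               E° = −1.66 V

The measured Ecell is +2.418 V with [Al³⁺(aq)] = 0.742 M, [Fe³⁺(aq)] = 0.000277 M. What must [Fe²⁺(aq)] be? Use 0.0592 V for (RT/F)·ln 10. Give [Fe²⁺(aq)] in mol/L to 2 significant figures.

Fe³⁺/Fe²⁺ is the cathode (higher E°); E°cell = +0.78 − (−1.66) = +2.44 V with n = 3.
From the Nernst equation, log Q = n(E° − E)/0.0592 = 3·(+2.44 − (+2.418))/0.0592 = 1.115.
For 3 Fe³⁺(aq) + Al(s) → 3 Fe²⁺(aq) + Al³⁺(aq), the reaction quotient is Q = ([Fe²⁺(aq)]^3·[Al³⁺(aq)]) / [Fe³⁺(aq)]^3.
Solving for the unknown gives log [Fe²⁺(aq)] = −3.143, so [Fe²⁺(aq)] ≈ 0.00072 M.

0.00072 M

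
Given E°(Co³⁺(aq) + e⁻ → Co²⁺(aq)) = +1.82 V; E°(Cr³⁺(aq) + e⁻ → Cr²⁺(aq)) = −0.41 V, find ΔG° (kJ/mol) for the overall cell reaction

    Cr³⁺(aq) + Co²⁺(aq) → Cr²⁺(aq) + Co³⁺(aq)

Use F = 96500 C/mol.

In the reaction as written Cr³⁺(aq) is reduced, so the Cr³⁺/Cr²⁺ couple is the cathode and Co³⁺/Co²⁺ is the anode.
E°cell = −0.41 − (+1.82) = −2.23 V; balancing electrons gives n = 1.
ΔG° = −nFE°cell = −(1)(96500)(−2.23) J/mol = +215 kJ/mol.

+215 kJ/mol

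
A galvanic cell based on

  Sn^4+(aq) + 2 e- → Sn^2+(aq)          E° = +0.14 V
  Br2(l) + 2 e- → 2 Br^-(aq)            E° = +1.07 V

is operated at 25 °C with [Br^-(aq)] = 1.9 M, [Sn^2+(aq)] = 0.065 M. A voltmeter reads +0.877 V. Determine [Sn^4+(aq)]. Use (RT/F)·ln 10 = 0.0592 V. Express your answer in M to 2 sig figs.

Br₂/Br⁻ is the cathode (higher E°); E°cell = +1.07 − (+0.14) = +0.93 V with n = 2.
Rearranging E = E° − (0.0592/n)·log Q gives log Q = 2(+0.93 − (+0.877))/0.0592 = 1.791.
The balanced reaction is Br2(l) + Sn^2+(aq) → 2 Br^-(aq) + Sn^4+(aq), so Q = ([Br^-(aq)]^2·[Sn^4+(aq)]) / [Sn^2+(aq)].
Isolating [Sn^4+(aq)] in Q = 10^{1.791} yields log [Sn^4+(aq)] = 0.046, i.e. 1.1 M.

1.1 M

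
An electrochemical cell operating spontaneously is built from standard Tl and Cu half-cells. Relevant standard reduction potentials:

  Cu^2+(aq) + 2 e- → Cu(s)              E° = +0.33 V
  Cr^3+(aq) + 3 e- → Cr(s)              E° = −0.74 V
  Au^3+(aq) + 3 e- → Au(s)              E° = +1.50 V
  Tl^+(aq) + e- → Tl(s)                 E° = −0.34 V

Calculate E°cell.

+0.67 V

The Cu²⁺/Cu couple has the higher E°, so Cu ion is reduced (cathode) and Tl is oxidized (anode).
E°cell = E°(cathode) − E°(anode) = +0.33 − (−0.34) = +0.67 V.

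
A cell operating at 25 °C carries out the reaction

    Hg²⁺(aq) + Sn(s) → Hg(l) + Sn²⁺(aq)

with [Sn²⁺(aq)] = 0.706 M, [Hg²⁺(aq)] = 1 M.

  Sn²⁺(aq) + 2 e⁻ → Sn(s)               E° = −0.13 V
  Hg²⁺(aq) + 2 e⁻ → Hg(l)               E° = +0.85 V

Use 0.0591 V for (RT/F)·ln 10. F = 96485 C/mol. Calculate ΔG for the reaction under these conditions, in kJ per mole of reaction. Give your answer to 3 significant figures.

−190 kJ/mol

With Hg²⁺/Hg reduced at the cathode, E°cell = +0.85 − (−0.13) = +0.98 V and n = 2.
The reaction quotient is [Sn²⁺(aq)] / [Hg²⁺(aq)] = 0.706; by Nernst, E = +0.98 − (0.0591/2)(−0.151) = +0.9845 V.
Finally ΔG = −nFE = −(2)(96485 C/mol)(+0.9845 V) = −190 kJ/mol.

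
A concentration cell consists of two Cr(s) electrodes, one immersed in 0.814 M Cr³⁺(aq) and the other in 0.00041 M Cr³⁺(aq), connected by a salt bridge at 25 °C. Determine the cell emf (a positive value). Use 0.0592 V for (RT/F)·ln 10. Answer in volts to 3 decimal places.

For a concentration cell E°cell = 0, since both electrodes use the same couple.
The compartment with the higher Cr³⁺(aq) concentration (0.814 M) acts as the cathode; ions are reduced there and produced at the dilute (0.00041 M) anode.
With n = 3, Ecell = −(0.0592/3)·log([dilute]/[conc]) = −(0.0592/3)·log(0.00041/0.814) = +0.065 V.

0.065 V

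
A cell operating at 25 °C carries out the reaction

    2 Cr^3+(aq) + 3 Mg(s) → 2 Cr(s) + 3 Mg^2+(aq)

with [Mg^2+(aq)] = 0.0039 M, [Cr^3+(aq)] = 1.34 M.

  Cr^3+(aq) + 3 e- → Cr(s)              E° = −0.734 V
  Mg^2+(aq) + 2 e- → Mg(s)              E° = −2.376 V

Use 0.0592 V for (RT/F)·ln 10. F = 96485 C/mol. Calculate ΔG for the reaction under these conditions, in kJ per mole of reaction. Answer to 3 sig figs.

E°cell = −0.734 − (−2.376) = +1.642 V; the balanced reaction transfers n = 6 electrons.
Q = [Mg^2+(aq)]^3 / [Cr^3+(aq)]^2 = 3.3×10^−8, so log Q = −7.481 and E = +1.642 − (0.0592/6)(−7.481) = +1.7158 V.
ΔG = −nFE = −(6)(96485)(+1.7158) J/mol = −993 kJ/mol.

−993 kJ/mol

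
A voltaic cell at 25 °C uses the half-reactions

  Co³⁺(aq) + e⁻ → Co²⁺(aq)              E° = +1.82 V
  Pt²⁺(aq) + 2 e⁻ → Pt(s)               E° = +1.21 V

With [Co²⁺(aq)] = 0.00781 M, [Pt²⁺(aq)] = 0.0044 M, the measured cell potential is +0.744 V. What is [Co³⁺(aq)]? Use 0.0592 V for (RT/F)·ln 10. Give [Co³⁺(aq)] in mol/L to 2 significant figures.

0.095 M

Co³⁺/Co²⁺ is the cathode (higher E°); E°cell = +1.82 − (+1.21) = +0.61 V with n = 2.
From the Nernst equation, log Q = n(E° − E)/0.0592 = 2·(+0.61 − (+0.744))/0.0592 = −4.527.
The balanced reaction is 2 Co³⁺(aq) + Pt(s) → 2 Co²⁺(aq) + Pt²⁺(aq), so Q = ([Co²⁺(aq)]^2·[Pt²⁺(aq)]) / [Co³⁺(aq)]^2.
Solving for the unknown gives log [Co³⁺(aq)] = −1.022, so [Co³⁺(aq)] ≈ 0.095 M.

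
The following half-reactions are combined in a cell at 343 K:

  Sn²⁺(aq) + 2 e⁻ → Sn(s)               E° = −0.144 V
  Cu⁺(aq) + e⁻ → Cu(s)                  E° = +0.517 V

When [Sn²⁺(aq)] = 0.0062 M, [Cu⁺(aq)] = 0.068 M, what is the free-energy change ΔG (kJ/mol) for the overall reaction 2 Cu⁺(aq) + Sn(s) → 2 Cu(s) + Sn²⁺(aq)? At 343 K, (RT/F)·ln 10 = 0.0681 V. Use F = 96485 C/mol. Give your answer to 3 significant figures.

The standard cell potential is +0.517 − (−0.144) = +0.661 V, with n = 2 electrons in the balanced equation.
Q = [Sn²⁺(aq)] / [Cu⁺(aq)]^2 = 1.34, so log Q = 0.127 and E = +0.661 − (0.0681/2)(0.127) = +0.6567 V.
Finally ΔG = −nFE = −(2)(96485 C/mol)(+0.6567 V) = −127 kJ/mol.

−127 kJ/mol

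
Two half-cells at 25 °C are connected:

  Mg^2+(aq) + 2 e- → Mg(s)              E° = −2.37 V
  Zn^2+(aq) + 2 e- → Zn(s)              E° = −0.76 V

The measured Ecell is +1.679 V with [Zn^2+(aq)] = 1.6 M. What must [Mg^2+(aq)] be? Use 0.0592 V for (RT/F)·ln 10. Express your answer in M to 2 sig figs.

With Zn²⁺/Zn at the cathode and Mg²⁺/Mg at the anode, E°cell = −0.76 − (−2.37) = +1.61 V (n = 2).
Rearranging E = E° − (0.0592/n)·log Q gives log Q = 2(+1.61 − (+1.679))/0.0592 = −2.331.
Balancing electrons gives Zn^2+(aq) + Mg(s) → Zn(s) + Mg^2+(aq); thus Q = [Mg^2+(aq)] / [Zn^2+(aq)].
Isolating [Mg^2+(aq)] in Q = 10^{−2.331} yields log [Mg^2+(aq)] = −2.127, i.e. 0.0075 M.

0.0075 M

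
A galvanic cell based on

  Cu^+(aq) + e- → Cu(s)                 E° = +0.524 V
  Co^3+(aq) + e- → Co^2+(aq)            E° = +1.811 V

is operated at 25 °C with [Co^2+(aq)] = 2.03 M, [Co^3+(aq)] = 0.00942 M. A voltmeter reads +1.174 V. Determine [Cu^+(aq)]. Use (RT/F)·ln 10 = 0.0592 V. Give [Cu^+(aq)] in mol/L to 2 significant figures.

0.38 M

With Co³⁺/Co²⁺ at the cathode and Cu⁺/Cu at the anode, E°cell = +1.811 − (+0.524) = +1.287 V (n = 1).
From the Nernst equation, log Q = n(E° − E)/0.0592 = 1·(+1.287 − (+1.174))/0.0592 = 1.909.
For Co^3+(aq) + Cu(s) → Co^2+(aq) + Cu^+(aq), the reaction quotient is Q = ([Co^2+(aq)]·[Cu^+(aq)]) / [Co^3+(aq)].
Solving for the unknown gives log [Cu^+(aq)] = −0.424, so [Cu^+(aq)] ≈ 0.38 M.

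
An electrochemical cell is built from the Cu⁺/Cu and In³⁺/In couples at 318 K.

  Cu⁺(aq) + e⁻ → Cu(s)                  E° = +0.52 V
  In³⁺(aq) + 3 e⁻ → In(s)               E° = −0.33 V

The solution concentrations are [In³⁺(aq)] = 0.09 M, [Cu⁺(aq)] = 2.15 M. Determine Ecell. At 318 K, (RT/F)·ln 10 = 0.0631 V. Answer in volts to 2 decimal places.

+0.89 V

Cu⁺/Cu is reduced (cathode, E° = +0.52 V) and In³⁺/In is oxidized (anode).
The standard potential is +0.52 − (−0.33) = +0.85 V and the balanced reaction transfers n = 3 electrons.
Balancing gives 3 Cu⁺(aq) + In(s) → 3 Cu(s) + In³⁺(aq); hence Q = [In³⁺(aq)] / [Cu⁺(aq)]^3 = 0.00906 (log Q = −2.043).
Applying E = E° − (RT ln10/nF)·log Q gives +0.85 − (0.0631/3)(−2.043) = +0.89 V.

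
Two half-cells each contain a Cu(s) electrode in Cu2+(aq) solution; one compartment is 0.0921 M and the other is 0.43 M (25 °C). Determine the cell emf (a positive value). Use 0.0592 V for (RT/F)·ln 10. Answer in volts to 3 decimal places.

0.020 V

For a concentration cell E°cell = 0, since both electrodes use the same couple.
The compartment with the higher Cu2+(aq) concentration (0.43 M) acts as the cathode; ions are reduced there and produced at the dilute (0.0921 M) anode.
With n = 2, Ecell = −(0.0592/2)·log([dilute]/[conc]) = −(0.0592/2)·log(0.0921/0.43) = +0.020 V.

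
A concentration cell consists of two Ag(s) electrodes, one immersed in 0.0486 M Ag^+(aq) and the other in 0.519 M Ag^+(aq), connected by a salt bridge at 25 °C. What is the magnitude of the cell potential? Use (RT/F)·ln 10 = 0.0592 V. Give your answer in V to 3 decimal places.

For a concentration cell E°cell = 0, since both electrodes use the same couple.
The compartment with the higher Ag^+(aq) concentration (0.519 M) acts as the cathode; ions are reduced there and produced at the dilute (0.0486 M) anode.
With n = 1, Ecell = −(0.0592/1)·log([dilute]/[conc]) = −(0.0592/1)·log(0.0486/0.519) = +0.061 V.

0.061 V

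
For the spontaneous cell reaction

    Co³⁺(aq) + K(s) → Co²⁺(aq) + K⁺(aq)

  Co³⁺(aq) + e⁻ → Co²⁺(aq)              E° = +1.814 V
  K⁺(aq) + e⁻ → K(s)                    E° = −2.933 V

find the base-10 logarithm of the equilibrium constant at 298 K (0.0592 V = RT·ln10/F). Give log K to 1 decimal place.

log K = 80.2

The Co³⁺/Co²⁺ couple is reduced (cathode); E°cell = +1.814 − (−2.933) = +4.747 V with n = 1.
At equilibrium E = 0, so log K = nE°cell / 0.0592 = (1)(+4.747) / 0.0592 = 80.2.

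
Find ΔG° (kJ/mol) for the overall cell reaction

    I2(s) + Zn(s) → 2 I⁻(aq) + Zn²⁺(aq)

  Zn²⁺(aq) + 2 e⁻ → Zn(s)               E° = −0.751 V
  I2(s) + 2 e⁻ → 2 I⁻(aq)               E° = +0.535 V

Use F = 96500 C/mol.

In the reaction as written I2(s) is reduced, so the I₂/I⁻ couple is the cathode and Zn²⁺/Zn is the anode.
E°cell = +0.535 − (−0.751) = +1.286 V; balancing electrons gives n = 2.
ΔG° = −nFE°cell = −(2)(96500)(+1.286) J/mol = −248 kJ/mol.

−248 kJ/mol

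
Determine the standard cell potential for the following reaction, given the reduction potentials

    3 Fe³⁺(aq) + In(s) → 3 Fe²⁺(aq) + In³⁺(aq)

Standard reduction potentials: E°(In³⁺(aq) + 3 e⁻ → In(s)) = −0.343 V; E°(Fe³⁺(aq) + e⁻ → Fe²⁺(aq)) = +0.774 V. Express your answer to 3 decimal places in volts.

+1.117 V

Fe³⁺(aq) gains electrons, so the Fe³⁺/Fe²⁺ couple is the cathode; the In³⁺/In couple is the anode.
E°cell = E°(cathode) − E°(anode) = +0.774 − (−0.343) = +1.117 V.
The positive value indicates the reaction is spontaneous as written.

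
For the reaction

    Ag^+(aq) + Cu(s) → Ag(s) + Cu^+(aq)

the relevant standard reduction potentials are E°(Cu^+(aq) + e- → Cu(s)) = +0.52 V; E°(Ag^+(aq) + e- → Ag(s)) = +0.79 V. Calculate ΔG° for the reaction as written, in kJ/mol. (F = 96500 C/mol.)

−26.1 kJ/mol

In the reaction as written Ag^+(aq) is reduced, so the Ag⁺/Ag couple is the cathode and Cu⁺/Cu is the anode.
E°cell = +0.79 − (+0.52) = +0.27 V; balancing electrons gives n = 1.
ΔG° = −nFE°cell = −(1)(96500)(+0.27) J/mol = −26.1 kJ/mol.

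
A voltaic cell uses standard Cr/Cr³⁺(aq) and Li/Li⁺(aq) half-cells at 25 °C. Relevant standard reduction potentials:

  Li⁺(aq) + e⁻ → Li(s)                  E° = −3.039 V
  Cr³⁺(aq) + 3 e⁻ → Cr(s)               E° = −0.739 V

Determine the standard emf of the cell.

The Cr³⁺/Cr couple has the higher E°, so Cr ion is reduced (cathode) and Li is oxidized (anode).
E°cell = E°(cathode) − E°(anode) = −0.739 − (−3.039) = +2.300 V.

+2.300 V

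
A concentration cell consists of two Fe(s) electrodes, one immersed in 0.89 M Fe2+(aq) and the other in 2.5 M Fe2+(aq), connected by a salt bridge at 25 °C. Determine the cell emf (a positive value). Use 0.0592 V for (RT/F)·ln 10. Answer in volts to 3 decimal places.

0.013 V

For a concentration cell E°cell = 0, since both electrodes use the same couple.
The compartment with the higher Fe2+(aq) concentration (2.5 M) acts as the cathode; ions are reduced there and produced at the dilute (0.89 M) anode.
With n = 2, Ecell = −(0.0592/2)·log([dilute]/[conc]) = −(0.0592/2)·log(0.89/2.5) = +0.013 V.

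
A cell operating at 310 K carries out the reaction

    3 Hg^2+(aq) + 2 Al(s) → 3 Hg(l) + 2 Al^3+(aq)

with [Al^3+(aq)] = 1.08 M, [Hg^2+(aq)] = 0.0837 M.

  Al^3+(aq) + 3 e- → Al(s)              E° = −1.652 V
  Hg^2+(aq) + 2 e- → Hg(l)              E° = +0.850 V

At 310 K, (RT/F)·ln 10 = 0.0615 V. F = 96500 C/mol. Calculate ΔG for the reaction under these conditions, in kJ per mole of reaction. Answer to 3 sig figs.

−1430 kJ/mol

E°cell = +0.850 − (−1.652) = +2.502 V; the balanced reaction transfers n = 6 electrons.
Here Q = [Al^3+(aq)]^2 / [Hg^2+(aq)]^3 = 1.99×10^3 (log Q = 3.299), giving E = +2.502 − (0.0615/6)·(3.299) = +2.4682 V.
ΔG = −nFE = −(6)(96500)(+2.4682) J/mol = −1430 kJ/mol.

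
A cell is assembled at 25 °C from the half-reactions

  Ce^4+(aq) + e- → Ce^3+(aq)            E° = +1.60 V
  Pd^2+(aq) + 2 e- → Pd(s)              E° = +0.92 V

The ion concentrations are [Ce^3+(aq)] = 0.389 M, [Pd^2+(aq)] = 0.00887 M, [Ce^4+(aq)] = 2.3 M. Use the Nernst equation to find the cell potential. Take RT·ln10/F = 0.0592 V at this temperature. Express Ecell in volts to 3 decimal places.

Ce⁴⁺/Ce³⁺ is reduced (cathode, E° = +1.60 V) and Pd²⁺/Pd is oxidized (anode).
E°cell = +1.60 − (+0.92) = +0.68 V, with n = 2 electrons transferred.
The balanced reaction is 2 Ce^4+(aq) + Pd(s) → 2 Ce^3+(aq) + Pd^2+(aq), so Q = ([Ce^3+(aq)]^2·[Pd^2+(aq)]) / [Ce^4+(aq)]^2 = 0.000254 and log Q = −3.596.
E = E° − (0.0592/n)·log Q = +0.68 − (0.0592/2)(−3.596) = +0.786 V.

+0.786 V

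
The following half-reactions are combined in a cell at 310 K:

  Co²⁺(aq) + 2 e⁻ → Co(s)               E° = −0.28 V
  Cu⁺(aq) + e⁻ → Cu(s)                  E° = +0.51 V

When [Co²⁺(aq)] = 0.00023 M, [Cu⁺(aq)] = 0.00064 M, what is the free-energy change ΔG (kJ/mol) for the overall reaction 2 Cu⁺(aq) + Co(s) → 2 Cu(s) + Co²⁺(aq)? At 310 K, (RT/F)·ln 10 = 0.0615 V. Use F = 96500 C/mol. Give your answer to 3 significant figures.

With Cu⁺/Cu reduced at the cathode, E°cell = +0.51 − (−0.28) = +0.79 V and n = 2.
The reaction quotient is [Co²⁺(aq)] / [Cu⁺(aq)]^2 = 562; by Nernst, E = +0.79 − (0.0615/2)(2.749) = +0.7055 V.
Finally ΔG = −nFE = −(2)(96500 C/mol)(+0.7055 V) = −136 kJ/mol.

−136 kJ/mol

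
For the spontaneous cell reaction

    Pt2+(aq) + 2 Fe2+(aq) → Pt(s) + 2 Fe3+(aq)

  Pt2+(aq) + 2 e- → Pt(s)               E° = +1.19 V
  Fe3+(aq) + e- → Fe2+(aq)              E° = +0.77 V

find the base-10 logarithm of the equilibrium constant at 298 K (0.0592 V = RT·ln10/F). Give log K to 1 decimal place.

log K = 14.2

The Pt²⁺/Pt couple is reduced (cathode); E°cell = +1.19 − (+0.77) = +0.42 V with n = 2.
At equilibrium E = 0, so log K = nE°cell / 0.0592 = (2)(+0.42) / 0.0592 = 14.2.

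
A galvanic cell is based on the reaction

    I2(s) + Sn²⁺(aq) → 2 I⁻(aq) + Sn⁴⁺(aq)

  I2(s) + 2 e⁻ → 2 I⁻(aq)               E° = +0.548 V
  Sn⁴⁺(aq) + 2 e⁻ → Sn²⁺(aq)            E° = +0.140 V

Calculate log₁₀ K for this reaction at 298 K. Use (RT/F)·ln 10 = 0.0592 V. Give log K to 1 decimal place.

The I₂/I⁻ couple is reduced (cathode); E°cell = +0.548 − (+0.140) = +0.408 V with n = 2.
At equilibrium E = 0, so log K = nE°cell / 0.0592 = (2)(+0.408) / 0.0592 = 13.8.

log K = 13.8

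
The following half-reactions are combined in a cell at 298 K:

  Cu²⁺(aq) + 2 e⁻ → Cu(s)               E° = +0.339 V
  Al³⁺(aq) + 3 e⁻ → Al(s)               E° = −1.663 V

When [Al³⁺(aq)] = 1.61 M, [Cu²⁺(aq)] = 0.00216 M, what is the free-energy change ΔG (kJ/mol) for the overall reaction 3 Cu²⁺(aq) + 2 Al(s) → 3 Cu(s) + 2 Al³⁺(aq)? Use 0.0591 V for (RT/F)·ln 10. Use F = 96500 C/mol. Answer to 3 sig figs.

E°cell = +0.339 − (−1.663) = +2.002 V; the balanced reaction transfers n = 6 electrons.
Q = [Al³⁺(aq)]^2 / [Cu²⁺(aq)]^3 = 2.57×10^8, so log Q = 8.410 and E = +2.002 − (0.0591/6)(8.410) = +1.9192 V.
Finally ΔG = −nFE = −(6)(96500 C/mol)(+1.9192 V) = −1110 kJ/mol.

−1110 kJ/mol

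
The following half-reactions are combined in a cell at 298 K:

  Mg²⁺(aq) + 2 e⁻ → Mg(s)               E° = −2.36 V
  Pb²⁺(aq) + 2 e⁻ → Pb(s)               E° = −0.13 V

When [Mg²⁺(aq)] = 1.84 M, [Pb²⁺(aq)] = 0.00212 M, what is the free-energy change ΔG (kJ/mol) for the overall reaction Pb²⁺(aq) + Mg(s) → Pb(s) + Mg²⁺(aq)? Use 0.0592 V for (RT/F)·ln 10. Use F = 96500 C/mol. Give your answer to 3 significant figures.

E°cell = −0.13 − (−2.36) = +2.23 V; the balanced reaction transfers n = 2 electrons.
The reaction quotient is [Mg²⁺(aq)] / [Pb²⁺(aq)] = 868; by Nernst, E = +2.23 − (0.0592/2)(2.938) = +2.1430 V.
ΔG = −nFE = −(2)(96500)(+2.1430) J/mol = −414 kJ/mol.

−414 kJ/mol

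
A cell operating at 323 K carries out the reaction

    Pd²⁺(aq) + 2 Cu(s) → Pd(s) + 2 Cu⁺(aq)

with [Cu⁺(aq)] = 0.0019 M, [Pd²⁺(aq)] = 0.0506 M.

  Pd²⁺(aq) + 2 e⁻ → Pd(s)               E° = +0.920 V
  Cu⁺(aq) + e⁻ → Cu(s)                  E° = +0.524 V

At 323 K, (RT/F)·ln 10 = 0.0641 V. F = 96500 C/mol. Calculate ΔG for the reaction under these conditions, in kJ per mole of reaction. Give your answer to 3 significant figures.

E°cell = +0.920 − (+0.524) = +0.396 V; the balanced reaction transfers n = 2 electrons.
Here Q = [Cu⁺(aq)]^2 / [Pd²⁺(aq)] = 7.13×10^−5 (log Q = −4.147), giving E = +0.396 − (0.0641/2)·(−4.147) = +0.5289 V.
ΔG = −nFE = −(2)(96500)(+0.5289) J/mol = −102 kJ/mol.

−102 kJ/mol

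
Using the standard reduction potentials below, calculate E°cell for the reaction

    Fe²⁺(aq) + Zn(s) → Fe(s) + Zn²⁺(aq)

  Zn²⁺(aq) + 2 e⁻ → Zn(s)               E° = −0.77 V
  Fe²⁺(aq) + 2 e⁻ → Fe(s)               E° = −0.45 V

+0.32 V

In the reaction as written, Fe²⁺(aq) is reduced (cathode) and Zn²⁺(aq) is produced by oxidation at the anode.
E°cell = E°(cathode) − E°(anode) = −0.45 − (−0.77) = +0.32 V.
The positive value indicates the reaction is spontaneous as written.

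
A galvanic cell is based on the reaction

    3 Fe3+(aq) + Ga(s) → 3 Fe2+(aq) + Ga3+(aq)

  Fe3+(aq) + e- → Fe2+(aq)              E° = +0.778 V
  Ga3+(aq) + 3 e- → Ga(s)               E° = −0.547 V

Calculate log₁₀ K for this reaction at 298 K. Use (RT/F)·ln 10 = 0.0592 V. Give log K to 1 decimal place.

The Fe³⁺/Fe²⁺ couple is reduced (cathode); E°cell = +0.778 − (−0.547) = +1.325 V with n = 3.
At equilibrium E = 0, so log K = nE°cell / 0.0592 = (3)(+1.325) / 0.0592 = 67.1.

log K = 67.1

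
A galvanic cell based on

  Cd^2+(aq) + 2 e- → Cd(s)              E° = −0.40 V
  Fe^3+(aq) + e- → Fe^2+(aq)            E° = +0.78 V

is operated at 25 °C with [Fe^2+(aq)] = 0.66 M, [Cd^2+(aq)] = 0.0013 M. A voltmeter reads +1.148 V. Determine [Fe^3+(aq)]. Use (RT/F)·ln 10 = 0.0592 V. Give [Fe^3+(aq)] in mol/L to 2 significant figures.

0.0069 M

Fe³⁺/Fe²⁺ is the cathode (higher E°); E°cell = +0.78 − (−0.40) = +1.18 V with n = 2.
Since E = E° − (0.0592/n)·log Q, log Q = n(E° − E)/0.0592 = 1.081.
Balancing electrons gives 2 Fe^3+(aq) + Cd(s) → 2 Fe^2+(aq) + Cd^2+(aq); thus Q = ([Fe^2+(aq)]^2·[Cd^2+(aq)]) / [Fe^3+(aq)]^2.
Substituting the known concentrations and solving, log [Fe^3+(aq)] = −2.164 and [Fe^3+(aq)] = 0.0069 M.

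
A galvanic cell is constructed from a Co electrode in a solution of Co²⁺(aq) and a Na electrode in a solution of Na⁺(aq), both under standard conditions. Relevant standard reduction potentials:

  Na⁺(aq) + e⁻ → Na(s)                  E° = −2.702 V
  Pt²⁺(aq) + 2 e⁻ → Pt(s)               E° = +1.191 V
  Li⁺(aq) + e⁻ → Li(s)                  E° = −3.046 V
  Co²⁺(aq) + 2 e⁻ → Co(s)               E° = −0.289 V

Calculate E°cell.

+2.413 V

The Co²⁺/Co couple has the higher E°, so Co ion is reduced (cathode) and Na is oxidized (anode).
E°cell = E°(cathode) − E°(anode) = −0.289 − (−2.702) = +2.413 V.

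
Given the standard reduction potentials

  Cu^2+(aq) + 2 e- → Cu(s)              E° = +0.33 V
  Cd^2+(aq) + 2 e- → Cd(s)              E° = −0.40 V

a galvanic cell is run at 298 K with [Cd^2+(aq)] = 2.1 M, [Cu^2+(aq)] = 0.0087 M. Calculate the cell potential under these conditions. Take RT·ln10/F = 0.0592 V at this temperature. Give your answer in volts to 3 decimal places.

Since E°(Cu²⁺/Cu) > E°(Cd²⁺/Cd), Cu²⁺/Cu serves as the cathode.
E°cell = E°cat − E°an = +0.33 − (−0.40) = +0.73 V; n = 2.
For the overall reaction Cu^2+(aq) + Cd(s) → Cu(s) + Cd^2+(aq), Q = [Cd^2+(aq)] / [Cu^2+(aq)] = 241, giving log Q = 2.383.
Applying E = E° − (RT ln10/nF)·log Q gives +0.73 − (0.0592/2)(2.383) = +0.659 V.

+0.659 V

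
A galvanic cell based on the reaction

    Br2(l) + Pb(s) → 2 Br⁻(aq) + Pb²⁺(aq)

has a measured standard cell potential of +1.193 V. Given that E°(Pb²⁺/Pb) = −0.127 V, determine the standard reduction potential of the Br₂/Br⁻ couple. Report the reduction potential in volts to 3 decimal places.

+1.066 V

In the reaction as written the Br₂/Br⁻ couple is reduced (cathode) and Pb²⁺/Pb is oxidized (anode), so E°cell = E°(Br₂/Br⁻) − E°(Pb²⁺/Pb).
E°(Br₂/Br⁻) = E°cell + E°(anode) = +1.193 + (−0.127) = +1.066 V.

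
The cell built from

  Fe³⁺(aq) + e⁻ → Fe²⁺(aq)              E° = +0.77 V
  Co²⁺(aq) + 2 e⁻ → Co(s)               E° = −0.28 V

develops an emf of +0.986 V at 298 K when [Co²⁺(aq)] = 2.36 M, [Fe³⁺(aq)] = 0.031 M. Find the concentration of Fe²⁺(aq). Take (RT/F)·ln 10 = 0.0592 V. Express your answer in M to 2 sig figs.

The Fe³⁺/Fe²⁺ couple has the larger reduction potential, so it is the cathode: E°cell = +0.77 − (−0.28) = +1.05 V and n = 2.
Since E = E° − (0.0592/n)·log Q, log Q = n(E° − E)/0.0592 = 2.162.
For 2 Fe³⁺(aq) + Co(s) → 2 Fe²⁺(aq) + Co²⁺(aq), the reaction quotient is Q = ([Fe²⁺(aq)]^2·[Co²⁺(aq)]) / [Fe³⁺(aq)]^2.
Substituting the known concentrations and solving, log [Fe²⁺(aq)] = −0.614 and [Fe²⁺(aq)] = 0.24 M.

0.24 M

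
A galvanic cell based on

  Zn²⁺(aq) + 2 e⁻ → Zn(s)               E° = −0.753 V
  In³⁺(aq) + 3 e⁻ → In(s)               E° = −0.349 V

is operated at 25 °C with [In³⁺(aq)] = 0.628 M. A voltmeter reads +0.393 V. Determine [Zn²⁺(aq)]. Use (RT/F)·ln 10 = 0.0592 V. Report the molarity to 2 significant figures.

1.7 M

The In³⁺/In couple has the larger reduction potential, so it is the cathode: E°cell = −0.349 − (−0.753) = +0.404 V and n = 6.
Rearranging E = E° − (0.0592/n)·log Q gives log Q = 6(+0.404 − (+0.393))/0.0592 = 1.115.
For 2 In³⁺(aq) + 3 Zn(s) → 2 In(s) + 3 Zn²⁺(aq), the reaction quotient is Q = [Zn²⁺(aq)]^3 / [In³⁺(aq)]^2.
Solving for the unknown gives log [Zn²⁺(aq)] = 0.237, so [Zn²⁺(aq)] ≈ 1.7 M.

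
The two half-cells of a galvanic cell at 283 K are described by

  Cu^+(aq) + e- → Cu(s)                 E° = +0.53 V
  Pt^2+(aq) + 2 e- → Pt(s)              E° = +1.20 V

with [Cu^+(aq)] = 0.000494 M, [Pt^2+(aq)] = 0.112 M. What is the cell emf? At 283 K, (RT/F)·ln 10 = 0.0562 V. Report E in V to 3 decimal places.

Pt²⁺/Pt is reduced (cathode, E° = +1.20 V) and Cu⁺/Cu is oxidized (anode).
E°cell = E°cat − E°an = +1.20 − (+0.53) = +0.67 V; n = 2.
Balancing gives Pt^2+(aq) + 2 Cu(s) → Pt(s) + 2 Cu^+(aq); hence Q = [Cu^+(aq)]^2 / [Pt^2+(aq)] = 2.18×10^−6 (log Q = −5.662).
E = E° − (0.0562/n)·log Q = +0.67 − (0.0562/2)(−5.662) = +0.829 V.

+0.829 V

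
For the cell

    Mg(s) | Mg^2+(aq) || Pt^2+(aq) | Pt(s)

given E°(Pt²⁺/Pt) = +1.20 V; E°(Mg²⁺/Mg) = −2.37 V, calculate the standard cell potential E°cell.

+3.57 V

By convention the left-hand electrode in cell notation is the anode (oxidation) and the right-hand electrode is the cathode (reduction).
E°cell = E°(right) − E°(left) = +1.20 − (−2.37) = +3.57 V.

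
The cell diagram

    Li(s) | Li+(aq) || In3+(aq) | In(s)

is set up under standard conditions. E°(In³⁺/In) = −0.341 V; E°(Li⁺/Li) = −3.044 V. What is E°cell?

By convention the left-hand electrode in cell notation is the anode (oxidation) and the right-hand electrode is the cathode (reduction).
E°cell = E°(right) − E°(left) = −0.341 − (−3.044) = +2.703 V.

+2.703 V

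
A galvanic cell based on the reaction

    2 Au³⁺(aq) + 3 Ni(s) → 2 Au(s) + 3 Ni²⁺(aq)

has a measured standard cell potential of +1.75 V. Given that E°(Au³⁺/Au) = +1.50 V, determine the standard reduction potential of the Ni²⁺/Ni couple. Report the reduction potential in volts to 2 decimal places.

In the reaction as written the Au³⁺/Au couple is reduced (cathode) and Ni²⁺/Ni is oxidized (anode), so E°cell = E°(Au³⁺/Au) − E°(Ni²⁺/Ni).
E°(Ni²⁺/Ni) = E°(cathode) − E°cell = +1.50 − (+1.75) = −0.25 V.

−0.25 V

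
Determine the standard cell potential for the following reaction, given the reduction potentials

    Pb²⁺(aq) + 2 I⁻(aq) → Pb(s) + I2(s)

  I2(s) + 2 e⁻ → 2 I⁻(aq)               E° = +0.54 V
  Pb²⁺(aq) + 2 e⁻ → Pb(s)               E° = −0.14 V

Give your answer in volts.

In the reaction as written, Pb²⁺(aq) is reduced (cathode) and I2(s) is produced by oxidation at the anode.
E°cell = E°(cathode) − E°(anode) = −0.14 − (+0.54) = −0.68 V.
The negative E°cell means the reaction is non-spontaneous in the direction written.

−0.68 V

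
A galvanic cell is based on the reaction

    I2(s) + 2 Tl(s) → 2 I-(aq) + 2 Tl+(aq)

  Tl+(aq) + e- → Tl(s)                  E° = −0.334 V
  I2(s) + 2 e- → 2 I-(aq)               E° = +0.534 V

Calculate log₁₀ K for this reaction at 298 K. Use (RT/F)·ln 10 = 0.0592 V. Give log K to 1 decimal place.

The I₂/I⁻ couple is reduced (cathode); E°cell = +0.534 − (−0.334) = +0.868 V with n = 2.
At equilibrium E = 0, so log K = nE°cell / 0.0592 = (2)(+0.868) / 0.0592 = 29.3.

log K = 29.3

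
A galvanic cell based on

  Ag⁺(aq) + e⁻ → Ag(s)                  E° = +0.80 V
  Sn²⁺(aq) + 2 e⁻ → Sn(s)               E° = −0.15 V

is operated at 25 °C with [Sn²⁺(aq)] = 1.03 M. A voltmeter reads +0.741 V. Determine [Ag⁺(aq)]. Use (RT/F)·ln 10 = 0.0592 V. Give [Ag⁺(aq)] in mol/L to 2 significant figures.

With Ag⁺/Ag at the cathode and Sn²⁺/Sn at the anode, E°cell = +0.80 − (−0.15) = +0.95 V (n = 2).
From the Nernst equation, log Q = n(E° − E)/0.0592 = 2·(+0.95 − (+0.741))/0.0592 = 7.061.
The balanced reaction is 2 Ag⁺(aq) + Sn(s) → 2 Ag(s) + Sn²⁺(aq), so Q = [Sn²⁺(aq)] / [Ag⁺(aq)]^2.
Solving for the unknown gives log [Ag⁺(aq)] = −3.524, so [Ag⁺(aq)] ≈ 0.00030 M.

0.00030 M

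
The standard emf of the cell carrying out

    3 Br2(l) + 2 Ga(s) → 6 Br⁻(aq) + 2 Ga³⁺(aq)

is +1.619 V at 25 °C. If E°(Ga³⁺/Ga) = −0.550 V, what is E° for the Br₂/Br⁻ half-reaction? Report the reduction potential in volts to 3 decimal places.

+1.069 V

In the reaction as written the Br₂/Br⁻ couple is reduced (cathode) and Ga³⁺/Ga is oxidized (anode), so E°cell = E°(Br₂/Br⁻) − E°(Ga³⁺/Ga).
E°(Br₂/Br⁻) = E°cell + E°(anode) = +1.619 + (−0.550) = +1.069 V.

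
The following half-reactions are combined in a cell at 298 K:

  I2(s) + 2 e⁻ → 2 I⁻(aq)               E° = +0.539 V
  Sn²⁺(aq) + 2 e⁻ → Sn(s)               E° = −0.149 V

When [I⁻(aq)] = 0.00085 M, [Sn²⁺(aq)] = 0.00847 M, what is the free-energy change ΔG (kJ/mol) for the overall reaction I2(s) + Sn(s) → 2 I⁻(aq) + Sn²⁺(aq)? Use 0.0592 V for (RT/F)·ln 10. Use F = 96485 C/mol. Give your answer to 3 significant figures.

−180 kJ/mol

E°cell = +0.539 − (−0.149) = +0.688 V; the balanced reaction transfers n = 2 electrons.
Here Q = [I⁻(aq)]^2·[Sn²⁺(aq)] = 6.12×10^−9 (log Q = −8.213), giving E = +0.688 − (0.0592/2)·(−8.213) = +0.9311 V.
Finally ΔG = −nFE = −(2)(96485 C/mol)(+0.9311 V) = −180 kJ/mol.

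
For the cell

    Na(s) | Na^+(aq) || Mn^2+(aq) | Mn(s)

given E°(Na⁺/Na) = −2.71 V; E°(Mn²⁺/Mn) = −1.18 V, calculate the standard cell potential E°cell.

+1.53 V

By convention the left-hand electrode in cell notation is the anode (oxidation) and the right-hand electrode is the cathode (reduction).
E°cell = E°(right) − E°(left) = −1.18 − (−2.71) = +1.53 V.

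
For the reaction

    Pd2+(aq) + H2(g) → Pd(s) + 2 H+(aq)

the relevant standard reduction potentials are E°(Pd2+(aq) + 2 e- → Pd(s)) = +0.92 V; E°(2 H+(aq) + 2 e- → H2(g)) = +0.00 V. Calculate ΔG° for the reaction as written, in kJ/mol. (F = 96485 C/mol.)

In the reaction as written Pd2+(aq) is reduced, so the Pd²⁺/Pd couple is the cathode and 2H⁺/H₂ is the anode.
E°cell = +0.92 − (+0.00) = +0.92 V; balancing electrons gives n = 2.
ΔG° = −nFE°cell = −(2)(96485)(+0.92) J/mol = −178 kJ/mol.

−178 kJ/mol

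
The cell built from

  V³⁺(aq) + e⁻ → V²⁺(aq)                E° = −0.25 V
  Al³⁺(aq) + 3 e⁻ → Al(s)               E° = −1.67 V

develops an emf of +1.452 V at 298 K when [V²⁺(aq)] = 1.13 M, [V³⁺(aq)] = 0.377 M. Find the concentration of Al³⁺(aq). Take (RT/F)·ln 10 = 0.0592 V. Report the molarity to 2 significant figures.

0.00089 M

V³⁺/V²⁺ is the cathode (higher E°); E°cell = −0.25 − (−1.67) = +1.42 V with n = 3.
Rearranging E = E° − (0.0592/n)·log Q gives log Q = 3(+1.42 − (+1.452))/0.0592 = −1.622.
For 3 V³⁺(aq) + Al(s) → 3 V²⁺(aq) + Al³⁺(aq), the reaction quotient is Q = ([V²⁺(aq)]^3·[Al³⁺(aq)]) / [V³⁺(aq)]^3.
Solving for the unknown gives log [Al³⁺(aq)] = −3.052, so [Al³⁺(aq)] ≈ 0.00089 M.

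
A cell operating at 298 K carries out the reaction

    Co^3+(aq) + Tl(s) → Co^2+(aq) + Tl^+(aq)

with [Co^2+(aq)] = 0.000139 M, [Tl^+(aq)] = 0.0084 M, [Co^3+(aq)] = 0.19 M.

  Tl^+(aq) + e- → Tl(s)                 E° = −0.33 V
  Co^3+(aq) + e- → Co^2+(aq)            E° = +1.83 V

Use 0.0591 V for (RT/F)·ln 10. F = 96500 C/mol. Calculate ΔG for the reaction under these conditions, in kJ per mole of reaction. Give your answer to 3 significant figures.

−238 kJ/mol

The standard cell potential is +1.83 − (−0.33) = +2.16 V, with n = 1 electron in the balanced equation.
The reaction quotient is ([Co^2+(aq)]·[Tl^+(aq)]) / [Co^3+(aq)] = 6.15×10^−6; by Nernst, E = +2.16 − (0.0591/1)(−5.211) = +2.4680 V.
Then ΔG = −nFE = −1 × 96500 × +2.4680 J/mol = −238 kJ/mol.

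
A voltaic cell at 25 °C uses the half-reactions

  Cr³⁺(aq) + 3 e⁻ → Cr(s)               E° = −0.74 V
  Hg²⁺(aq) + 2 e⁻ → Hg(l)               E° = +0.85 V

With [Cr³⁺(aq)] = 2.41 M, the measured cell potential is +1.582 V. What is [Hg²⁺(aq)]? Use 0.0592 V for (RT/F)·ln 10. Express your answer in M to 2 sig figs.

0.96 M

The Hg²⁺/Hg couple has the larger reduction potential, so it is the cathode: E°cell = +0.85 − (−0.74) = +1.59 V and n = 6.
From the Nernst equation, log Q = n(E° − E)/0.0592 = 6·(+1.59 − (+1.582))/0.0592 = 0.811.
The balanced reaction is 3 Hg²⁺(aq) + 2 Cr(s) → 3 Hg(l) + 2 Cr³⁺(aq), so Q = [Cr³⁺(aq)]^2 / [Hg²⁺(aq)]^3.
Substituting the known concentrations and solving, log [Hg²⁺(aq)] = −0.016 and [Hg²⁺(aq)] = 0.96 M.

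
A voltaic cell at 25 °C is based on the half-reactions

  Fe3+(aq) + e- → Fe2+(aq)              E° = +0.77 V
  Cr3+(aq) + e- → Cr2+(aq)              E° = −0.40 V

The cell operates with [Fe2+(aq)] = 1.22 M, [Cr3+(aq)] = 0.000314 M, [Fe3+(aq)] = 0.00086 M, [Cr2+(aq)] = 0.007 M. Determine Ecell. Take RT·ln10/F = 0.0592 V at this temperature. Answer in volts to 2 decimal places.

+1.06 V

Fe³⁺/Fe²⁺ is reduced (cathode, E° = +0.77 V) and Cr³⁺/Cr²⁺ is oxidized (anode).
E°cell = +0.77 − (−0.40) = +1.17 V, with n = 1 electron transferred.
The balanced reaction is Fe3+(aq) + Cr2+(aq) → Fe2+(aq) + Cr3+(aq), so Q = ([Fe2+(aq)]·[Cr3+(aq)]) / ([Fe3+(aq)]·[Cr2+(aq)]) = 63.6 and log Q = 1.804.
E = E° − (0.0592/n)·log Q = +1.17 − (0.0592/1)(1.804) = +1.06 V.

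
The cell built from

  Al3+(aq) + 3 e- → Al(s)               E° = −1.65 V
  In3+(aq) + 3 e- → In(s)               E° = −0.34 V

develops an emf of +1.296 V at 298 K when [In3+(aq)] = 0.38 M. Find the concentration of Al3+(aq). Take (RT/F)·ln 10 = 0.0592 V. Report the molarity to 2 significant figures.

1.9 M

In³⁺/In is the cathode (higher E°); E°cell = −0.34 − (−1.65) = +1.31 V with n = 3.
From the Nernst equation, log Q = n(E° − E)/0.0592 = 3·(+1.31 − (+1.296))/0.0592 = 0.709.
Balancing electrons gives In3+(aq) + Al(s) → In(s) + Al3+(aq); thus Q = [Al3+(aq)] / [In3+(aq)].
Solving for the unknown gives log [Al3+(aq)] = 0.289, so [Al3+(aq)] ≈ 1.9 M.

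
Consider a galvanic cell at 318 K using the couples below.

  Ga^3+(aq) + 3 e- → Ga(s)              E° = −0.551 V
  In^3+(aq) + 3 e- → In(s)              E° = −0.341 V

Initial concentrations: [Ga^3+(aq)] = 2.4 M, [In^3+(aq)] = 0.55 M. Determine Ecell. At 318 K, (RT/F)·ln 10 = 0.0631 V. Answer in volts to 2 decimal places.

+0.20 V

In³⁺/In is reduced (cathode, E° = −0.341 V) and Ga³⁺/Ga is oxidized (anode).
E°cell = E°cat − E°an = −0.341 − (−0.551) = +0.210 V; n = 3.
The balanced reaction is In^3+(aq) + Ga(s) → In(s) + Ga^3+(aq), so Q = [Ga^3+(aq)] / [In^3+(aq)] = 4.36 and log Q = 0.640.
Applying E = E° − (RT ln10/nF)·log Q gives +0.210 − (0.0631/3)(0.640) = +0.20 V.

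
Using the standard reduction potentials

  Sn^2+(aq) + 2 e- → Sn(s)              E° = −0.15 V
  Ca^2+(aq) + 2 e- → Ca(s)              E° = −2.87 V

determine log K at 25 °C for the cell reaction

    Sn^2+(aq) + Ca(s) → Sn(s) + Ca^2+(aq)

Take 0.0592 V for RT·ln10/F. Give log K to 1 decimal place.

log K = 91.9

The Sn²⁺/Sn couple is reduced (cathode); E°cell = −0.15 − (−2.87) = +2.72 V with n = 2.
At equilibrium E = 0, so log K = nE°cell / 0.0592 = (2)(+2.72) / 0.0592 = 91.9.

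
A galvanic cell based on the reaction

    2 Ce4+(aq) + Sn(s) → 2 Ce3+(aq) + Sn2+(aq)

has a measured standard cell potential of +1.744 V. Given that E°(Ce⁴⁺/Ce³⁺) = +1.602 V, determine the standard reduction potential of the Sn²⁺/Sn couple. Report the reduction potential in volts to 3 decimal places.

−0.142 V

In the reaction as written the Ce⁴⁺/Ce³⁺ couple is reduced (cathode) and Sn²⁺/Sn is oxidized (anode), so E°cell = E°(Ce⁴⁺/Ce³⁺) − E°(Sn²⁺/Sn).
E°(Sn²⁺/Sn) = E°(cathode) − E°cell = +1.602 − (+1.744) = −0.142 V.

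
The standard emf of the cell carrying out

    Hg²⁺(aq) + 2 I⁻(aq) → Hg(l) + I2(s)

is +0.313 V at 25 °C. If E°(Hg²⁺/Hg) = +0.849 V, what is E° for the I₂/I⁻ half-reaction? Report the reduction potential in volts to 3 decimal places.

+0.536 V

In the reaction as written the Hg²⁺/Hg couple is reduced (cathode) and I₂/I⁻ is oxidized (anode), so E°cell = E°(Hg²⁺/Hg) − E°(I₂/I⁻).
E°(I₂/I⁻) = E°(cathode) − E°cell = +0.849 − (+0.313) = +0.536 V.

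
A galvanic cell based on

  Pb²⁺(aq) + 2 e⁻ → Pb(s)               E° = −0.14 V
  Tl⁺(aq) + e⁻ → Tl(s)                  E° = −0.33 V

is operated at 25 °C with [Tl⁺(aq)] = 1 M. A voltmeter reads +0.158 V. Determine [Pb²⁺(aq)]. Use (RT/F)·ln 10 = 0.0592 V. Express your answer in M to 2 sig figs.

The Pb²⁺/Pb couple has the larger reduction potential, so it is the cathode: E°cell = −0.14 − (−0.33) = +0.19 V and n = 2.
Rearranging E = E° − (0.0592/n)·log Q gives log Q = 2(+0.19 − (+0.158))/0.0592 = 1.081.
Balancing electrons gives Pb²⁺(aq) + 2 Tl(s) → Pb(s) + 2 Tl⁺(aq); thus Q = [Tl⁺(aq)]^2 / [Pb²⁺(aq)].
Substituting the known concentrations and solving, log [Pb²⁺(aq)] = −1.081 and [Pb²⁺(aq)] = 0.083 M.

0.083 M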